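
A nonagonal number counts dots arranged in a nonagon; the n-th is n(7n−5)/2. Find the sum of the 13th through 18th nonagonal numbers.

4874

Σ i(7i−5)/2 = (7Σi² − 5Σi) / 2 over i = 13..18.
Σi = 171 − 78 = 93 and Σi² = 2109 − 650 = 1459.
(7·1459 − 5·93) / 2 = 9748/2 = 4874.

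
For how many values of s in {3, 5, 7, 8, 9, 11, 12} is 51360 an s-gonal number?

1

s = 3: P(3, 320) = 51360. ✓
s = 5: P(5, 185) = 51245 and P(5, 186) = 51801; 51360 is not s-gonal.
s = 7: P(7, 143) = 50908 and P(7, 144) = 51624; 51360 is not s-gonal.
s = 8: P(8, 131) = 51221 and P(8, 132) = 52008; 51360 is not s-gonal.
s = 9: P(9, 121) = 50941 and P(9, 122) = 51789; 51360 is not s-gonal.
s = 11: P(11, 107) = 51146 and P(11, 108) = 52110; 51360 is not s-gonal.
s = 12: P(12, 101) = 50601 and P(12, 102) = 51612; 51360 is not s-gonal.
Hits: s ∈ {3} → 1.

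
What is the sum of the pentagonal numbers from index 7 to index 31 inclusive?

Σ i(3i−1)/2 = (3Σi² − Σi) / 2 over i = 7..31.
Σi = 496 − 21 = 475 and Σi² = 10416 − 91 = 10325.
(3·10325 − 1·475) / 2 = 30500/2 = 15250.

15250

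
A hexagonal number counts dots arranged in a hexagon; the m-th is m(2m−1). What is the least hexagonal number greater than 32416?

32640

Solve n(2n−1) > 32416 for integer n.
The largest n with value ≤ 32416 is 127 (since 32131 ≤ 32416 < 32640), so the first above is n = 128, value 32640.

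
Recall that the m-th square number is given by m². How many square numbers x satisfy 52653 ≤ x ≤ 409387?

410

The n-th square number is n².
Smallest index with value ≥ 52653: n = 230 (giving 52900).
Largest index with value ≤ 409387: n = 639 (giving 408321).
Indices 230 through 639: 410 terms.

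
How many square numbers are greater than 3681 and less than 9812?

39

The n-th square number is n².
Smallest index with value > 3681: n = 61 (giving 3721).
Largest index with value < 9812: n = 99 (giving 9801).
Indices 61 through 99: 39 terms.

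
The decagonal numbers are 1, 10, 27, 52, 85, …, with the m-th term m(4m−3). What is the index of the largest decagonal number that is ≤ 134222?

183

Solve n(4n−3) ≤ 134222 for integer n.
n = 183 gives 133407 ≤ 134222, while n = 184 gives 134872 > 134222; so the answer is index 183.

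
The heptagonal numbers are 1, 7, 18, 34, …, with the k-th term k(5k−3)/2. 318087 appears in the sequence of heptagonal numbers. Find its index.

357

Set n(5n−3)/2 = 318087, giving 5n² − 3n − 636174 = 0.
The discriminant is 9 + 40·318087 = 12723489, and √12723489 = 3567.
So n = (3 + 3567) / 10 = 3570/10 = 357.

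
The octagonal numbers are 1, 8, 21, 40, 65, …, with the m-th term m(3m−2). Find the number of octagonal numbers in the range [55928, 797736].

The n-th octagonal number is n(3n−2).
Smallest index with value ≥ 55928: n = 137 (giving 56033).
Largest index with value ≤ 797736: n = 516 (giving 797736).
Indices 137 through 516: 380 terms.

380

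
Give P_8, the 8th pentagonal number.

The 8th pentagonal number is n(3n−1)/2 with n = 8.
8·(3·8 − 1)/2 = 8·23/2 = 92.

92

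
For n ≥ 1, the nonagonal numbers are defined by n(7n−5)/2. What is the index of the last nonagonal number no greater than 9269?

Solve n(7n−5)/2 ≤ 9269 for integer n.
n = 51 gives 8976 ≤ 9269, while n = 52 gives 9334 > 9269; so the answer is index 51.

51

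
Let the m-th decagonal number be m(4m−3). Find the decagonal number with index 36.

36·(4·36 − 3) = 36·141 = 5076.

5076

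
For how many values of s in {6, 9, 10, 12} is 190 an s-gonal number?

s = 6: P(6, 10) = 190. ✓
s = 9: P(9, 7) = 154 and P(9, 8) = 204; 190 is not s-gonal.
s = 10: P(10, 7) = 175 and P(10, 8) = 232; 190 is not s-gonal.
s = 12: P(12, 6) = 156 and P(12, 7) = 217; 190 is not s-gonal.
Hits: s ∈ {6} → 1.

1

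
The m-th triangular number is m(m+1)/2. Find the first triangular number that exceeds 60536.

60726

Solve n(n+1)/2 > 60536 for integer n.
The largest n with value ≤ 60536 is 347 (since 60378 ≤ 60536 < 60726), so the first above is n = 348, value 60726.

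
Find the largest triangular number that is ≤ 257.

253

Solve n(n+1)/2 ≤ 257 for integer n.
n = 22 gives 253 ≤ 257, while n = 23 gives 276 > 257; so the answer is 253.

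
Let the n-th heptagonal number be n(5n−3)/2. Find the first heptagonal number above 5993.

6175

Solve n(5n−3)/2 > 5993 for integer n.
The largest n with value ≤ 5993 is 49 (since 5929 ≤ 5993 < 6175), so the first above is n = 50, value 6175.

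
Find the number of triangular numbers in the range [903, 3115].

37

The n-th triangular number is n(n+1)/2.
Smallest index with value ≥ 903: n = 42 (giving 903).
Largest index with value ≤ 3115: n = 78 (giving 3081).
Indices 42 through 78: 37 terms.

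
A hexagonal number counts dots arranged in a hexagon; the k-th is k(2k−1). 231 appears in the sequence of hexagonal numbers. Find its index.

11

Set n(2n−1) = 231, giving 2n² − n − 231 = 0.
The discriminant is 1 + 8·231 = 1849, and √1849 = 43.
So n = (1 + 43) / 4 = 44/4 = 11.
Check: 11·(2·11 − 1) = 231. ✓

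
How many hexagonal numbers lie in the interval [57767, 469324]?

The n-th hexagonal number is n(2n−1).
Smallest index with value ≥ 57767: n = 171 (giving 58311).
Largest index with value ≤ 469324: n = 484 (giving 468028).
Indices 171 through 484: 314 terms.

314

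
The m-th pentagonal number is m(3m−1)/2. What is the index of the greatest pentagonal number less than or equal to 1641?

33

Solve n(3n−1)/2 ≤ 1641 for integer n.
n = 33 gives 1617 ≤ 1641, while n = 34 gives 1717 > 1641; so the answer is index 33.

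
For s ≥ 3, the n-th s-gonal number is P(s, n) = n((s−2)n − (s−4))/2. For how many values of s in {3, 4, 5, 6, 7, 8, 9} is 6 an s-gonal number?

2

s = 3: P(3, 3) = 6. ✓
s = 4: P(4, 2) = 4 and P(4, 3) = 9; 6 is not s-gonal.
s = 5: P(5, 2) = 5 and P(5, 3) = 12; 6 is not s-gonal.
s = 6: P(6, 2) = 6. ✓
s = 7: P(7, 1) = 1 and P(7, 2) = 7; 6 is not s-gonal.
s = 8: P(8, 1) = 1 and P(8, 2) = 8; 6 is not s-gonal.
s = 9: P(9, 1) = 1 and P(9, 2) = 9; 6 is not s-gonal.
Hits: s ∈ {3, 6} → 2.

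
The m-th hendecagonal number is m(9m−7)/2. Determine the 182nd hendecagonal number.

148421

182·(9·182 − 7)/2 = 182·1631/2 = 148421.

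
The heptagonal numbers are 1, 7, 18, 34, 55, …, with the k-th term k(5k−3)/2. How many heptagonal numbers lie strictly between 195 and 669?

7

The n-th heptagonal number is n(5n−3)/2.
Smallest index with value > 195: n = 10 (giving 235).
Largest index with value < 669: n = 16 (giving 616).
Indices 10 through 16: 7 terms.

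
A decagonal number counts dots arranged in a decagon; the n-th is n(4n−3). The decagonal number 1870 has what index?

22

Set n(4n−3) = 1870, giving 4n² − 3n − 1870 = 0.
So n = (3 + 173) / 8 = 176/8 = 22.
Check: 22·(4·22 − 3) = 1870. ✓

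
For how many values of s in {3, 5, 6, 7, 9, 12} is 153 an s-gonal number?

s = 3: P(3, 17) = 153. ✓
s = 5: P(5, 10) = 145 and P(5, 11) = 176; 153 is not s-gonal.
s = 6: P(6, 9) = 153. ✓
s = 7: P(7, 8) = 148 and P(7, 9) = 189; 153 is not s-gonal.
s = 9: P(9, 6) = 111 and P(9, 7) = 154; 153 is not s-gonal.
s = 12: P(12, 5) = 105 and P(12, 6) = 156; 153 is not s-gonal.
Hits: s ∈ {3, 6} → 2.

2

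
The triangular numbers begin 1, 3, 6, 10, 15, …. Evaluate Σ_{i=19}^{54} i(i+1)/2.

26580

Σ i(i+1)/2 = (Σi² + Σi) / 2 over i = 19..54.
Σi = 1485 − 171 = 1314 and Σi² = 53955 − 2109 = 51846.
(1·51846 + 1·1314) / 2 = 53160/2 = 26580.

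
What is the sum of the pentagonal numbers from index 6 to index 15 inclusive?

Σ i(3i−1)/2 = (3Σi² − Σi) / 2 over i = 6..15.
Σi = 120 − 15 = 105 and Σi² = 1240 − 55 = 1185.
(3·1185 − 1·105) / 2 = 3450/2 = 1725.

1725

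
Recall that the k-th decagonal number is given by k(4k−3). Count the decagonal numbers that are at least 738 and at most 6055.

26

The n-th decagonal number is n(4n−3).
Smallest index with value ≥ 738: n = 14 (giving 742).
Largest index with value ≤ 6055: n = 39 (giving 5967).
Indices 14 through 39: 26 terms.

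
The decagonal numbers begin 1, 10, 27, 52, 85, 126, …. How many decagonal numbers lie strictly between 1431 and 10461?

The n-th decagonal number is n(4n−3).
Smallest index with value > 1431: n = 20 (giving 1540).
Largest index with value < 10461: n = 51 (giving 10251).
Indices 20 through 51: 32 terms.

32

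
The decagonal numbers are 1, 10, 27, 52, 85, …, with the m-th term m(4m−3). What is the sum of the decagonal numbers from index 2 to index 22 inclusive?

14420

Σ i(4i−3) = 4Σi² − 3Σi over i = 2..22.
Σi = 253 − 1 = 252 and Σi² = 3795 − 1 = 3794.
4·3794 − 3·252 = 14420.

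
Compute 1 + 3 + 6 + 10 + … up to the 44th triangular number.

Σ i(i+1)/2 = (Σi² + Σi) / 2 over i = 1..44.
Σi = 990 and Σi² = 29370.
(1·29370 + 1·990) / 2 = 30360/2 = 15180.

15180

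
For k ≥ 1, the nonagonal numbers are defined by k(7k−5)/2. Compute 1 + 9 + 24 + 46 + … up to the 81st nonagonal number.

Σ i(7i−5)/2 = (7Σi² − 5Σi) / 2 over i = 1..81.
Σi = 3321 and Σi² = 180441.
(7·180441 − 5·3321) / 2 = 1246482/2 = 623241.

623241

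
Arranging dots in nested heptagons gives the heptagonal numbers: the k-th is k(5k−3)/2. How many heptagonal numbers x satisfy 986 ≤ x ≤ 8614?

The n-th heptagonal number is n(5n−3)/2.
Smallest index with value ≥ 986: n = 21 (giving 1071).
Largest index with value ≤ 8614: n = 59 (giving 8614).
Indices 21 through 59: 39 terms.

39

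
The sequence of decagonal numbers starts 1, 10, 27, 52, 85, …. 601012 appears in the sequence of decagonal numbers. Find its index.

388

Set n(4n−3) = 601012, giving 4n² − 3n − 601012 = 0.
The discriminant is 9 + 16·601012 = 9616201, and √9616201 = 3101.
So n = (3 + 3101) / 8 = 3104/8 = 388.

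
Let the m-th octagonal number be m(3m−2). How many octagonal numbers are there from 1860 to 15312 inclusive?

The n-th octagonal number is n(3n−2).
Smallest index with value ≥ 1860: n = 26 (giving 1976).
Largest index with value ≤ 15312: n = 71 (giving 14981).
Indices 26 through 71: 46 terms.

46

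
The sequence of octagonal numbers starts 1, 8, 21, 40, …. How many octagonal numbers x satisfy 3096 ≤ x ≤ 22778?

The n-th octagonal number is n(3n−2).
Smallest index with value ≥ 3096: n = 33 (giving 3201).
Largest index with value ≤ 22778: n = 87 (giving 22533).
Indices 33 through 87: 55 terms.

55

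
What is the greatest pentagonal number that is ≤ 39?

Solve n(3n−1)/2 ≤ 39 for integer n.
n = 5 gives 35 ≤ 39, while n = 6 gives 51 > 39; so the answer is 35.

35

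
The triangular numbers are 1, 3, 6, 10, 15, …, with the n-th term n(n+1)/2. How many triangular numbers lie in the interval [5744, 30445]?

140

The n-th triangular number is n(n+1)/2.
Smallest index with value ≥ 5744: n = 107 (giving 5778).
Largest index with value ≤ 30445: n = 246 (giving 30381).
Indices 107 through 246: 140 terms.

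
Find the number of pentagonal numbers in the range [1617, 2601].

9

The n-th pentagonal number is n(3n−1)/2.
Smallest index with value ≥ 1617: n = 33 (giving 1617).
Largest index with value ≤ 2601: n = 41 (giving 2501).
Indices 33 through 41: 9 terms.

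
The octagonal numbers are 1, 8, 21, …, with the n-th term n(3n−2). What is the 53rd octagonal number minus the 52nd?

Consecutive octagonal numbers differ by 6n − 5: here 6·53 − 5 = 313.

313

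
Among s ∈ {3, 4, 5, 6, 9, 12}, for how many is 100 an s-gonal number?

1

s = 3: P(3, 13) = 91 and P(3, 14) = 105; 100 is not s-gonal.
s = 4: P(4, 10) = 100. ✓
s = 5: P(5, 8) = 92 and P(5, 9) = 117; 100 is not s-gonal.
s = 6: P(6, 7) = 91 and P(6, 8) = 120; 100 is not s-gonal.
s = 9: P(9, 5) = 75 and P(9, 6) = 111; 100 is not s-gonal.
s = 12: P(12, 4) = 64 and P(12, 5) = 105; 100 is not s-gonal.
Hits: s ∈ {4} → 1.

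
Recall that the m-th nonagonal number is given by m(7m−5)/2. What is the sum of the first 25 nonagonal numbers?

18525

Σ i(7i−5)/2 = (7Σi² − 5Σi) / 2 over i = 1..25.
Σi = 325 and Σi² = 5525.
(7·5525 − 5·325) / 2 = 37050/2 = 18525.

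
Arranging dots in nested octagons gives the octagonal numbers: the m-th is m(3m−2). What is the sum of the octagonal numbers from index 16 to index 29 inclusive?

Σ i(3i−2) = 3Σi² − 2Σi over i = 16..29.
Σi = 435 − 120 = 315 and Σi² = 8555 − 1240 = 7315.
3·7315 − 2·315 = 21315.

21315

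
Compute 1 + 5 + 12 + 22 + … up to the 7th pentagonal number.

Σ i(3i−1)/2 = (3Σi² − Σi) / 2 over i = 1..7.
Σi = 28 and Σi² = 140.
(3·140 − 1·28) / 2 = 392/2 = 196.

196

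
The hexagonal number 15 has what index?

Set n(2n−1) = 15, giving 2n² − n − 15 = 0.
So n = (1 + 11) / 4 = 12/4 = 3.
Check: 3·(2·3 − 1) = 15. ✓

3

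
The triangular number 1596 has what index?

Set n(n+1)/2 = 1596, giving n² + n − 3192 = 0.
The discriminant is 1 + 8·1596 = 12769, and √12769 = 113.
So n = (-1 + 113) / 2 = 112/2 = 56.

56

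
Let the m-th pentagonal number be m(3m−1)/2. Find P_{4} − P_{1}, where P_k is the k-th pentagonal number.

4·(3·4 − 1)/2 = 22 and 1·(3·1 − 1)/2 = 1.
Difference: 22 − 1 = 21.

21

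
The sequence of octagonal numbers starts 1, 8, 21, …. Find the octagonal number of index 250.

The 250th octagonal number is n(3n−2) with n = 250.
250·(3·250 − 2) = 250·748 = 187000.

187000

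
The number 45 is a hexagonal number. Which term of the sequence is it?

Set n(2n−1) = 45, giving 2n² − n − 45 = 0.
The discriminant is 1 + 8·45 = 361, and √361 = 19.
So n = (1 + 19) / 4 = 20/4 = 5.

5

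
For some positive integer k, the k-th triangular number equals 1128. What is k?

Set n(n+1)/2 = 1128, giving n² + n − 2256 = 0.
The discriminant is 1 + 8·1128 = 9025, and √9025 = 95.
So n = (-1 + 95) / 2 = 94/2 = 47.

47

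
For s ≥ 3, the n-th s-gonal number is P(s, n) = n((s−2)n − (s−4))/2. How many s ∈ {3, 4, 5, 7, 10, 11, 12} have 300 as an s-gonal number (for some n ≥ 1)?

1

s = 3: P(3, 24) = 300. ✓
s = 4: P(4, 17) = 289 and P(4, 18) = 324; 300 is not s-gonal.
s = 5: P(5, 14) = 287 and P(5, 15) = 330; 300 is not s-gonal.
s = 7: P(7, 11) = 286 and P(7, 12) = 342; 300 is not s-gonal.
s = 10: P(10, 9) = 297 and P(10, 10) = 370; 300 is not s-gonal.
s = 11: P(11, 8) = 260 and P(11, 9) = 333; 300 is not s-gonal.
s = 12: P(12, 8) = 288 and P(12, 9) = 369; 300 is not s-gonal.
Hits: s ∈ {3} → 1.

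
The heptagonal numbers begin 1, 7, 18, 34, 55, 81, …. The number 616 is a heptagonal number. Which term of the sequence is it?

Set n(5n−3)/2 = 616, giving 5n² − 3n − 1232 = 0.
So n = (3 + 157) / 10 = 160/10 = 16.
Check: 16·(5·16 − 3)/2 = 616. ✓

16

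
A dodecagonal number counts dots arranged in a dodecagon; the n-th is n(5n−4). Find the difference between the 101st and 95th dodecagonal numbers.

5856

101·(5·101 − 4) = 50601 and 95·(5·95 − 4) = 44745.
Difference: 50601 − 44745 = 5856.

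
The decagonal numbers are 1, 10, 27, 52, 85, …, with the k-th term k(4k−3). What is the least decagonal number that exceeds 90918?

91960

Solve n(4n−3) > 90918 for integer n.
The largest n with value ≤ 90918 is 151 (since 90751 ≤ 90918 < 91960), so the first above is n = 152, value 91960.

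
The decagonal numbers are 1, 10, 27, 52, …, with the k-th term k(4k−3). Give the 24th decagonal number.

2232

The 24th decagonal number is n(4n−3) with n = 24.
24·(4·24 − 3) = 24·93 = 2232.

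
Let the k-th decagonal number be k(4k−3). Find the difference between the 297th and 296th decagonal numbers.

Consecutive decagonal numbers differ by 8n − 7: here 8·297 − 7 = 2369.

2369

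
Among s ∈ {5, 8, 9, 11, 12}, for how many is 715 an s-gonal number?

s = 5: P(5, 22) = 715. ✓
s = 8: P(8, 15) = 645 and P(8, 16) = 736; 715 is not s-gonal.
s = 9: P(9, 14) = 651 and P(9, 15) = 750; 715 is not s-gonal.
s = 11: P(11, 13) = 715. ✓
s = 12: P(12, 12) = 672 and P(12, 13) = 793; 715 is not s-gonal.
Hits: s ∈ {5, 11} → 2.

2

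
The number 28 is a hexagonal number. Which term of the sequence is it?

Set n(2n−1) = 28, giving 2n² − n − 28 = 0.
So n = (1 + 15) / 4 = 16/4 = 4.
Check: 4·(2·4 − 1) = 28. ✓

4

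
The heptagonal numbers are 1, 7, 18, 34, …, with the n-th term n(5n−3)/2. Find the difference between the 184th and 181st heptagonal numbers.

2733

184·(5·184 − 3)/2 = 84364 and 181·(5·181 − 3)/2 = 81631.
Difference: 84364 − 81631 = 2733.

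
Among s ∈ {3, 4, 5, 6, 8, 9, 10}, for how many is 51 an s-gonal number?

1

s = 3: P(3, 9) = 45 and P(3, 10) = 55; 51 is not s-gonal.
s = 4: P(4, 7) = 49 and P(4, 8) = 64; 51 is not s-gonal.
s = 5: P(5, 6) = 51. ✓
s = 6: P(6, 5) = 45 and P(6, 6) = 66; 51 is not s-gonal.
s = 8: P(8, 4) = 40 and P(8, 5) = 65; 51 is not s-gonal.
s = 9: P(9, 4) = 46 and P(9, 5) = 75; 51 is not s-gonal.
s = 10: P(10, 3) = 27 and P(10, 4) = 52; 51 is not s-gonal.
Hits: s ∈ {5} → 1.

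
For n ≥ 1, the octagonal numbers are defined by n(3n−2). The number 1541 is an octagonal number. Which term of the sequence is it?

23

Set n(3n−2) = 1541, giving 3n² − 2n − 1541 = 0.
So n = (2 + 136) / 6 = 138/6 = 23.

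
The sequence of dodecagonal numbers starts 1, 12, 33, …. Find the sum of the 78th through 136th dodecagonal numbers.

3437753

Σ i(5i−4) = 5Σi² − 4Σi over i = 78..136.
Σi = 9316 − 3003 = 6313 and Σi² = 847756 − 155155 = 692601.
5·692601 − 4·6313 = 3437753.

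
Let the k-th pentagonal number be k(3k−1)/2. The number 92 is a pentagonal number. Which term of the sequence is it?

Set n(3n−1)/2 = 92, giving 3n² − n − 184 = 0.
So n = (1 + 47) / 6 = 48/6 = 8.

8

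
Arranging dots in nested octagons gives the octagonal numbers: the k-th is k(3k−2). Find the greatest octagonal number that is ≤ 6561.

6533

Solve n(3n−2) ≤ 6561 for integer n.
n = 47 gives 6533 ≤ 6561, while n = 48 gives 6816 > 6561; so the answer is 6533.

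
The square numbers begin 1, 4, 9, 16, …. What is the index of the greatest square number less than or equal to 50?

Solve n² ≤ 50 for integer n.
n = 7 gives 49 ≤ 50, while n = 8 gives 64 > 50; so the answer is index 7.

7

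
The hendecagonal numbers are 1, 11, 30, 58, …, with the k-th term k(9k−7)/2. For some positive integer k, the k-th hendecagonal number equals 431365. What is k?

310

Set n(9n−7)/2 = 431365, giving 9n² − 7n − 862730 = 0.
The discriminant is 49 + 72·431365 = 31058329, and √31058329 = 5573.
So n = (7 + 5573) / 18 = 5580/18 = 310.
Check: 310·(9·310 − 7)/2 = 431365. ✓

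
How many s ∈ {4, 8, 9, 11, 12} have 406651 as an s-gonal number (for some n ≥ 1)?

1

s = 4: P(4, 637) = 405769 and P(4, 638) = 407044; 406651 is not s-gonal.
s = 8: P(8, 368) = 405536 and P(8, 369) = 407745; 406651 is not s-gonal.
s = 9: P(9, 341) = 406131 and P(9, 342) = 408519; 406651 is not s-gonal.
s = 11: P(11, 301) = 406651. ✓
s = 12: P(12, 285) = 404985 and P(12, 286) = 407836; 406651 is not s-gonal.
Hits: s ∈ {11} → 1.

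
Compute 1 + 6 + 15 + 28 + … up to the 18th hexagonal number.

Σ i(2i−1) = 2Σi² − Σi over i = 1..18.
Σi = 171 and Σi² = 2109.
2·2109 − 1·171 = 4047.

4047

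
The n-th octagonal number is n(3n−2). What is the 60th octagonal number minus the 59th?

Consecutive octagonal numbers differ by 6n − 5: here 6·60 − 5 = 355.

355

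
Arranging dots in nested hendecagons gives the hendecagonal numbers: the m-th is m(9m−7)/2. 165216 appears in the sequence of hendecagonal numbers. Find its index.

Set n(9n−7)/2 = 165216, giving 9n² − 7n − 330432 = 0.
The discriminant is 49 + 72·165216 = 11895601, and √11895601 = 3449.
So n = (7 + 3449) / 18 = 3456/18 = 192.

192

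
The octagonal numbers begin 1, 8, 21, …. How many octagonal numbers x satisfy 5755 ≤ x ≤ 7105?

5

The n-th octagonal number is n(3n−2).
Smallest index with value ≥ 5755: n = 45 (giving 5985).
Largest index with value ≤ 7105: n = 49 (giving 7105).
Indices 45 through 49: 5 terms.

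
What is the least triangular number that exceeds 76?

Solve n(n+1)/2 > 76 for integer n.
The largest n with value ≤ 76 is 11 (since 66 ≤ 76 < 78), so the first above is n = 12, value 78.

78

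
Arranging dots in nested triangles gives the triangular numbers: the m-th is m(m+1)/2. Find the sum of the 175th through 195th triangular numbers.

361690

Σ i(i+1)/2 = (Σi² + Σi) / 2 over i = 175..195.
Σi = 19110 − 15225 = 3885 and Σi² = 2490670 − 1771175 = 719495.
(1·719495 + 1·3885) / 2 = 723380/2 = 361690.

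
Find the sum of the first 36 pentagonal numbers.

Σ i(3i−1)/2 = (3Σi² − Σi) / 2 over i = 1..36.
Σi = 666 and Σi² = 16206.
(3·16206 − 1·666) / 2 = 47952/2 = 23976.

23976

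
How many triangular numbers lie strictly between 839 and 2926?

35

The n-th triangular number is n(n+1)/2.
Smallest index with value > 839: n = 41 (giving 861).
Largest index with value < 2926: n = 75 (giving 2850).
Indices 41 through 75: 35 terms.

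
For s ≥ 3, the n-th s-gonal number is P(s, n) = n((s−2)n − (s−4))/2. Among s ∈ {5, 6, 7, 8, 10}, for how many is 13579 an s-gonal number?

1

s = 5: P(5, 95) = 13490 and P(5, 96) = 13776; 13579 is not s-gonal.
s = 6: P(6, 82) = 13366 and P(6, 83) = 13695; 13579 is not s-gonal.
s = 7: P(7, 74) = 13579. ✓
s = 8: P(8, 67) = 13333 and P(8, 68) = 13736; 13579 is not s-gonal.
s = 10: P(10, 58) = 13282 and P(10, 59) = 13747; 13579 is not s-gonal.
Hits: s ∈ {7} → 1.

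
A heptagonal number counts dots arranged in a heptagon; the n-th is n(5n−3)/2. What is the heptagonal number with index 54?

The 54th heptagonal number is n(5n−3)/2 with n = 54.
54·(5·54 − 3)/2 = 54·267/2 = 7209.

7209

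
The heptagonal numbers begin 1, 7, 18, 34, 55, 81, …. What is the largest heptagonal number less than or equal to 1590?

1525

Solve n(5n−3)/2 ≤ 1590 for integer n.
n = 25 gives 1525 ≤ 1590, while n = 26 gives 1651 > 1590; so the answer is 1525.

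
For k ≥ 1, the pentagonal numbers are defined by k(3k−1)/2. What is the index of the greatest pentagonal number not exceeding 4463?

54

Solve n(3n−1)/2 ≤ 4463 for integer n.
n = 54 gives 4347 ≤ 4463, while n = 55 gives 4510 > 4463; so the answer is index 54.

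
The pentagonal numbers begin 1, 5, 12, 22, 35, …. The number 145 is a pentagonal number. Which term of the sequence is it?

Set n(3n−1)/2 = 145, giving 3n² − n − 290 = 0.
So n = (1 + 59) / 6 = 60/6 = 10.
Check: 10·(3·10 − 1)/2 = 145. ✓

10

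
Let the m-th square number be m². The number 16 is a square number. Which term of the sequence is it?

4

We need n² = 16, so n = √16 = 4.
Check: 4² = 16. ✓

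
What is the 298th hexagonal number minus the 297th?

Consecutive hexagonal numbers differ by 4n − 3: here 4·298 − 3 = 1189.

1189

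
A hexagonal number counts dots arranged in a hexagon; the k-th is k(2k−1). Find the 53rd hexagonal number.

The 53rd hexagonal number is n(2n−1) with n = 53.
53·(2·53 − 1) = 53·105 = 5565.

5565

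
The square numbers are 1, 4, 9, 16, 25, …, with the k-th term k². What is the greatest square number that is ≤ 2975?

2916

Solve n² ≤ 2975 for integer n.
n = 54 gives 2916 ≤ 2975, while n = 55 gives 3025 > 2975; so the answer is 2916.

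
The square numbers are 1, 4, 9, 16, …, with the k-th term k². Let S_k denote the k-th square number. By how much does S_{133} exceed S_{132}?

265

n² − (n−1)² = 2n − 1, so 133² − 132² = 2·133 − 1 = 265.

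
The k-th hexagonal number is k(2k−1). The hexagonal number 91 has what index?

7

Set n(2n−1) = 91, giving 2n² − n − 91 = 0.
So n = (1 + 27) / 4 = 28/4 = 7.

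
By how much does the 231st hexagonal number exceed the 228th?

231·(2·231 − 1) = 106491 and 228·(2·228 − 1) = 103740.
Difference: 106491 − 103740 = 2751.

2751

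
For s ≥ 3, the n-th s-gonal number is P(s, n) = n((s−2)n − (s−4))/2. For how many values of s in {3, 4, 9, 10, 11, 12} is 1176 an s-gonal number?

1

s = 3: P(3, 48) = 1176. ✓
s = 4: P(4, 34) = 1156 and P(4, 35) = 1225; 1176 is not s-gonal.
s = 9: P(9, 18) = 1089 and P(9, 19) = 1216; 1176 is not s-gonal.
s = 10: P(10, 17) = 1105 and P(10, 18) = 1242; 1176 is not s-gonal.
s = 11: P(11, 16) = 1096 and P(11, 17) = 1241; 1176 is not s-gonal.
s = 12: P(12, 15) = 1065 and P(12, 16) = 1216; 1176 is not s-gonal.
Hits: s ∈ {3} → 1.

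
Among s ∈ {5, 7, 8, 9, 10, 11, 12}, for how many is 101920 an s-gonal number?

1

s = 5: P(5, 260) = 101270 and P(5, 261) = 102051; 101920 is not s-gonal.
s = 7: P(7, 202) = 101707 and P(7, 203) = 102718; 101920 is not s-gonal.
s = 8: P(8, 184) = 101200 and P(8, 185) = 102305; 101920 is not s-gonal.
s = 9: P(9, 171) = 101916 and P(9, 172) = 103114; 101920 is not s-gonal.
s = 10: P(10, 160) = 101920. ✓
s = 11: P(11, 150) = 100725 and P(11, 151) = 102076; 101920 is not s-gonal.
s = 12: P(12, 143) = 101673 and P(12, 144) = 103104; 101920 is not s-gonal.
Hits: s ∈ {10} → 1.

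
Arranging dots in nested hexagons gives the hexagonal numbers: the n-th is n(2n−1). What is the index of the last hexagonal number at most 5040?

50

Solve n(2n−1) ≤ 5040 for integer n.
n = 50 gives 4950 ≤ 5040, while n = 51 gives 5151 > 5040; so the answer is index 50.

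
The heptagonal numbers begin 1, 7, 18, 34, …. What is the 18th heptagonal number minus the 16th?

167

18·(5·18 − 3)/2 = 783 and 16·(5·16 − 3)/2 = 616.
Difference: 783 − 616 = 167.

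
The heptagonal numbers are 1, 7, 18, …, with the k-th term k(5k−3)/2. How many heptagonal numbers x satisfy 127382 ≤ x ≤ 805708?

The n-th heptagonal number is n(5n−3)/2.
Smallest index with value ≥ 127382: n = 227 (giving 128482).
Largest index with value ≤ 805708: n = 568 (giving 805708).
Indices 227 through 568: 342 terms.

342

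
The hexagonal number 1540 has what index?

Set n(2n−1) = 1540, giving 2n² − n − 1540 = 0.
So n = (1 + 111) / 4 = 112/4 = 28.

28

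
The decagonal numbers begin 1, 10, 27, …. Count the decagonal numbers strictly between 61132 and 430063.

204

The n-th decagonal number is n(4n−3).
Smallest index with value > 61132: n = 125 (giving 62125).
Largest index with value < 430063: n = 328 (giving 429352).
Indices 125 through 328: 204 terms.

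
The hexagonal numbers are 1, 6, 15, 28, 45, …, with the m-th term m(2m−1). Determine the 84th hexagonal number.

The 84th hexagonal number is n(2n−1) with n = 84.
84·(2·84 − 1) = 84·167 = 14028.

14028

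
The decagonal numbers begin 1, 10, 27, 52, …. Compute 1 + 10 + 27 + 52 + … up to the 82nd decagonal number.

738451

Σ i(4i−3) = 4Σi² − 3Σi over i = 1..82.
Σi = 3403 and Σi² = 187165.
4·187165 − 3·3403 = 738451.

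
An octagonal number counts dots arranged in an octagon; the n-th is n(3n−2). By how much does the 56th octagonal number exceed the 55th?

Consecutive octagonal numbers differ by 6n − 5: here 6·56 − 5 = 331.

331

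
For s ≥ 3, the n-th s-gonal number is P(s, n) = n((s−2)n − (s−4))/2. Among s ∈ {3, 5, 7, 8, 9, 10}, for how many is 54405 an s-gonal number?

s = 3: P(3, 329) = 54285 and P(3, 330) = 54615; 54405 is not s-gonal.
s = 5: P(5, 190) = 54055 and P(5, 191) = 54626; 54405 is not s-gonal.
s = 7: P(7, 147) = 53802 and P(7, 148) = 54538; 54405 is not s-gonal.
s = 8: P(8, 135) = 54405. ✓
s = 9: P(9, 125) = 54375 and P(9, 126) = 55251; 54405 is not s-gonal.
s = 10: P(10, 117) = 54405. ✓
Hits: s ∈ {8, 10} → 2.

2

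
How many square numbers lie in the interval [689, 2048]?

19

The n-th square number is n².
Smallest index with value ≥ 689: n = 27 (giving 729).
Largest index with value ≤ 2048: n = 45 (giving 2025).
Indices 27 through 45: 19 terms.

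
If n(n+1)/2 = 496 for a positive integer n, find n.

Set n(n+1)/2 = 496, giving n² + n − 992 = 0.
So n = (-1 + 63) / 2 = 62/2 = 31.
Check: 31·32/2 = 496. ✓

31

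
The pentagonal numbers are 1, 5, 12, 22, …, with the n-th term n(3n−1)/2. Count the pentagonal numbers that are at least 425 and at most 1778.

The n-th pentagonal number is n(3n−1)/2.
Smallest index with value ≥ 425: n = 17 (giving 425).
Largest index with value ≤ 1778: n = 34 (giving 1717).
Indices 17 through 34: 18 terms.

18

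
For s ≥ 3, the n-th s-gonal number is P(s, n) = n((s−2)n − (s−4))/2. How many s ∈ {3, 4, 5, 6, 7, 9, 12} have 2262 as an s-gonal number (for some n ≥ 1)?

1

s = 3: P(3, 66) = 2211 and P(3, 67) = 2278; 2262 is not s-gonal.
s = 4: P(4, 47) = 2209 and P(4, 48) = 2304; 2262 is not s-gonal.
s = 5: P(5, 39) = 2262. ✓
s = 6: P(6, 33) = 2145 and P(6, 34) = 2278; 2262 is not s-gonal.
s = 7: P(7, 30) = 2205 and P(7, 31) = 2356; 2262 is not s-gonal.
s = 9: P(9, 25) = 2125 and P(9, 26) = 2301; 2262 is not s-gonal.
s = 12: P(12, 21) = 2121 and P(12, 22) = 2332; 2262 is not s-gonal.
Hits: s ∈ {5} → 1.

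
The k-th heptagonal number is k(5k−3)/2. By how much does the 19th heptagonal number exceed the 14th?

19·(5·19 − 3)/2 = 874 and 14·(5·14 − 3)/2 = 469.
Difference: 874 − 469 = 405.

405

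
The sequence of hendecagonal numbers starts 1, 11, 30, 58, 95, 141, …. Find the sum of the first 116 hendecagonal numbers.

2347956

Σ i(9i−7)/2 = (9Σi² − 7Σi) / 2 over i = 1..116.
Σi = 6786 and Σi² = 527046.
(9·527046 − 7·6786) / 2 = 4695912/2 = 2347956.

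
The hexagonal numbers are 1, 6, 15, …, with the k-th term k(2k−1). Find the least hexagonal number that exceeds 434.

Solve n(2n−1) > 434 for integer n.
The largest n with value ≤ 434 is 14 (since 378 ≤ 434 < 435), so the first above is n = 15, value 435.

435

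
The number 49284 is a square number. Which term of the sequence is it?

222

We need n² = 49284, so n = √49284 = 222.
Check: 222² = 49284. ✓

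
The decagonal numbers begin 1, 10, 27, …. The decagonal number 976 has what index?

16

Set n(4n−3) = 976, giving 4n² − 3n − 976 = 0.
The discriminant is 9 + 16·976 = 15625, and √15625 = 125.
So n = (3 + 125) / 8 = 128/8 = 16.
Check: 16·(4·16 − 3) = 976. ✓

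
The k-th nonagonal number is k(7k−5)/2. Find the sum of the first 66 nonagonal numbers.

337546

Σ i(7i−5)/2 = (7Σi² − 5Σi) / 2 over i = 1..66.
Σi = 2211 and Σi² = 98021.
(7·98021 − 5·2211) / 2 = 675092/2 = 337546.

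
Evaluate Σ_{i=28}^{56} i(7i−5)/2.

183106

Σ i(7i−5)/2 = (7Σi² − 5Σi) / 2 over i = 28..56.
Σi = 1596 − 378 = 1218 and Σi² = 60116 − 6930 = 53186.
(7·53186 − 5·1218) / 2 = 366212/2 = 183106.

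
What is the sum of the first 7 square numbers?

Σ_{i=1}^{7} i² = 7·8·15/6 = 140.

140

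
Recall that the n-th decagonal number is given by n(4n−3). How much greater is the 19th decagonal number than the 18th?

145

Consecutive decagonal numbers differ by 8n − 7: here 8·19 − 7 = 145.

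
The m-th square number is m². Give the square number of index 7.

49

The 7th square number is n² with n = 7.
7² = 49.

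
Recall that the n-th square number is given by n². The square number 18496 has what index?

136

We need n² = 18496, so n = √18496 = 136.
Check: 136² = 18496. ✓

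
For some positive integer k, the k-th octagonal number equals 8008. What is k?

Set n(3n−2) = 8008, giving 3n² − 2n − 8008 = 0.
The discriminant is 4 + 12·8008 = 96100, and √96100 = 310.
So n = (2 + 310) / 6 = 312/6 = 52.
Check: 52·(3·52 − 2) = 8008. ✓

52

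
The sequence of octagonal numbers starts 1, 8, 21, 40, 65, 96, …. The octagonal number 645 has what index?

15

Set n(3n−2) = 645, giving 3n² − 2n − 645 = 0.
So n = (2 + 88) / 6 = 90/6 = 15.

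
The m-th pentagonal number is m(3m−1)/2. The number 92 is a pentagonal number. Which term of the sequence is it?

Set n(3n−1)/2 = 92, giving 3n² − n − 184 = 0.
So n = (1 + 47) / 6 = 48/6 = 8.

8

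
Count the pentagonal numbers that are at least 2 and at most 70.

The n-th pentagonal number is n(3n−1)/2.
Smallest index with value ≥ 2: n = 2 (giving 5).
Largest index with value ≤ 70: n = 7 (giving 70).
Indices 2 through 7: 6 terms.

6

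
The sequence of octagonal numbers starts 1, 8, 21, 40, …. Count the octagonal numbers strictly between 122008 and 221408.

The n-th octagonal number is n(3n−2).
Smallest index with value > 122008: n = 203 (giving 123221).
Largest index with value < 221408: n = 271 (giving 219781).
Indices 203 through 271: 69 terms.

69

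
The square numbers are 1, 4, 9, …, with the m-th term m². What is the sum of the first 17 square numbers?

Σ_{i=1}^{17} i² = 17·18·35/6 = 1785.

1785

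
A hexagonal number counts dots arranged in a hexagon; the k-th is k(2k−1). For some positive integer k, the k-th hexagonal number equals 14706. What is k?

86

Set n(2n−1) = 14706, giving 2n² − n − 14706 = 0.
The discriminant is 1 + 8·14706 = 117649, and √117649 = 343.
So n = (1 + 343) / 4 = 344/4 = 86.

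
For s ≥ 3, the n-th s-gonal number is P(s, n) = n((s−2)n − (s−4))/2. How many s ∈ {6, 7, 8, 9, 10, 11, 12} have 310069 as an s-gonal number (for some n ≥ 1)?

1

s = 6: P(6, 393) = 308505 and P(6, 394) = 310078; 310069 is not s-gonal.
s = 7: P(7, 352) = 309232 and P(7, 353) = 310993; 310069 is not s-gonal.
s = 8: P(8, 321) = 308481 and P(8, 322) = 310408; 310069 is not s-gonal.
s = 9: P(9, 298) = 310069. ✓
s = 10: P(10, 278) = 308302 and P(10, 279) = 310527; 310069 is not s-gonal.
s = 11: P(11, 262) = 307981 and P(11, 263) = 310340; 310069 is not s-gonal.
s = 12: P(12, 249) = 309009 and P(12, 250) = 311500; 310069 is not s-gonal.
Hits: s ∈ {9} → 1.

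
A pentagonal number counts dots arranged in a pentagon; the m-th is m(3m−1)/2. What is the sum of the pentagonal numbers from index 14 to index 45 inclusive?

Σ i(3i−1)/2 = (3Σi² − Σi) / 2 over i = 14..45.
Σi = 1035 − 91 = 944 and Σi² = 31395 − 819 = 30576.
(3·30576 − 1·944) / 2 = 90784/2 = 45392.

45392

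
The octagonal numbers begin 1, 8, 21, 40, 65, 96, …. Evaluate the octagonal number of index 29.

2465

The 29th octagonal number is n(3n−2) with n = 29.
29·(3·29 − 2) = 29·85 = 2465.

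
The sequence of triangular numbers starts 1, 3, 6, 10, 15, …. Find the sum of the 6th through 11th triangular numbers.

Σ i(i+1)/2 = (Σi² + Σi) / 2 over i = 6..11.
Σi = 66 − 15 = 51 and Σi² = 506 − 55 = 451.
(1·451 + 1·51) / 2 = 502/2 = 251.

251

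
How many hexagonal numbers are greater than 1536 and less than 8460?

38

The n-th hexagonal number is n(2n−1).
Smallest index with value > 1536: n = 28 (giving 1540).
Largest index with value < 8460: n = 65 (giving 8385).
Indices 28 through 65: 38 terms.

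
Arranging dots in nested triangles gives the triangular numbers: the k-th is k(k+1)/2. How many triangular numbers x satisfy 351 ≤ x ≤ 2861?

The n-th triangular number is n(n+1)/2.
Smallest index with value ≥ 351: n = 26 (giving 351).
Largest index with value ≤ 2861: n = 75 (giving 2850).
Indices 26 through 75: 50 terms.

50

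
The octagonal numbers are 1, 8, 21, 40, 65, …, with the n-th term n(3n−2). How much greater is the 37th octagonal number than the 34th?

633

37·(3·37 − 2) = 4033 and 34·(3·34 − 2) = 3400.
Difference: 4033 − 3400 = 633.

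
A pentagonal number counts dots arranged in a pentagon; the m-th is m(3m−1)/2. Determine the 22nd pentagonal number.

22·(3·22 − 1)/2 = 22·65/2 = 715.

715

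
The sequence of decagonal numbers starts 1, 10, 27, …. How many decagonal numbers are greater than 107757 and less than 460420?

175

The n-th decagonal number is n(4n−3).
Smallest index with value > 107757: n = 165 (giving 108405).
Largest index with value < 460420: n = 339 (giving 458667).
Indices 165 through 339: 175 terms.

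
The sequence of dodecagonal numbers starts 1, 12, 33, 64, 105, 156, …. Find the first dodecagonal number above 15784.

Solve n(5n−4) > 15784 for integer n.
The largest n with value ≤ 15784 is 56 (since 15456 ≤ 15784 < 16017), so the first above is n = 57, value 16017.

16017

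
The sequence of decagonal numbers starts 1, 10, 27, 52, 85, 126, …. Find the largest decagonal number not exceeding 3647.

Solve n(4n−3) ≤ 3647 for integer n.
n = 30 gives 3510 ≤ 3647, while n = 31 gives 3751 > 3647; so the answer is 3510.

3510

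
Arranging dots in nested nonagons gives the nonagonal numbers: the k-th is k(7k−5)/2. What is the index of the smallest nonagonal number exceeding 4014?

35

Solve n(7n−5)/2 > 4014 for integer n.
The largest n with value ≤ 4014 is 34 (since 3961 ≤ 4014 < 4200), so the first above is n = 35, value 4200.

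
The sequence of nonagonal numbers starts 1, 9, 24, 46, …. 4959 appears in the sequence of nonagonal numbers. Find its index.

Set n(7n−5)/2 = 4959, giving 7n² − 5n − 9918 = 0.
The discriminant is 25 + 56·4959 = 277729, and √277729 = 527.
So n = (5 + 527) / 14 = 532/14 = 38.

38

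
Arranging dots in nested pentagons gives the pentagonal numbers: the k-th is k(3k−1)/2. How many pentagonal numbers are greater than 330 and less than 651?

5

The n-th pentagonal number is n(3n−1)/2.
Smallest index with value > 330: n = 16 (giving 376).
Largest index with value < 651: n = 20 (giving 590).
Indices 16 through 20: 5 terms.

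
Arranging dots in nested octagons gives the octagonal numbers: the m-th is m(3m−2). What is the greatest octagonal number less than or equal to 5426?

Solve n(3n−2) ≤ 5426 for integer n.
n = 42 gives 5208 ≤ 5426, while n = 43 gives 5461 > 5426; so the answer is 5208.

5208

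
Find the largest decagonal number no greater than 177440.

Solve n(4n−3) ≤ 177440 for integer n.
n = 210 gives 175770 ≤ 177440, while n = 211 gives 177451 > 177440; so the answer is 175770.

175770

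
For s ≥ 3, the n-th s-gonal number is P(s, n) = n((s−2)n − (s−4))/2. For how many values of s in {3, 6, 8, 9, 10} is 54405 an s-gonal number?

2

s = 3: P(3, 329) = 54285 and P(3, 330) = 54615; 54405 is not s-gonal.
s = 6: P(6, 165) = 54285 and P(6, 166) = 54946; 54405 is not s-gonal.
s = 8: P(8, 135) = 54405. ✓
s = 9: P(9, 125) = 54375 and P(9, 126) = 55251; 54405 is not s-gonal.
s = 10: P(10, 117) = 54405. ✓
Hits: s ∈ {8, 10} → 2.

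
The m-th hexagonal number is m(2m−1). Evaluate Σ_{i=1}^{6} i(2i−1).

Σ i(2i−1) = 2Σi² − Σi over i = 1..6.
Σi = 21 and Σi² = 91.
2·91 − 1·21 = 161.

161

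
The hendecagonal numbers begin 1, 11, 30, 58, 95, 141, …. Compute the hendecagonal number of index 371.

618086

The 371st hendecagonal number is n(9n−7)/2 with n = 371.
371·(9·371 − 7)/2 = 371·3332/2 = 371·1666 = 618086.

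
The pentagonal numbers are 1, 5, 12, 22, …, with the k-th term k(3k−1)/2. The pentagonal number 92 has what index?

8

Set n(3n−1)/2 = 92, giving 3n² − n − 184 = 0.
The discriminant is 1 + 24·92 = 2209, and √2209 = 47.
So n = (1 + 47) / 6 = 48/6 = 8.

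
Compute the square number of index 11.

11² = 121.

121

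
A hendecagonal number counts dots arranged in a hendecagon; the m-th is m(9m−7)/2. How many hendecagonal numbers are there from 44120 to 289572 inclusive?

The n-th hendecagonal number is n(9n−7)/2.
Smallest index with value ≥ 44120: n = 100 (giving 44650).
Largest index with value ≤ 289572: n = 254 (giving 289433).
Indices 100 through 254: 155 terms.

155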